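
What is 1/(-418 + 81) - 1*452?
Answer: -152325/337 ≈ -452.00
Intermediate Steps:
1/(-418 + 81) - 1*452 = 1/(-337) - 452 = -1/337 - 452 = -152325/337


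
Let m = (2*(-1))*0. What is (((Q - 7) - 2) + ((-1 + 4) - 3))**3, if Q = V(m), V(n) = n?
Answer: -729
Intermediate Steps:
m = 0 (m = -2*0 = 0)
Q = 0
(((Q - 7) - 2) + ((-1 + 4) - 3))**3 = (((0 - 7) - 2) + ((-1 + 4) - 3))**3 = ((-7 - 2) + (3 - 3))**3 = (-9 + 0)**3 = (-9)**3 = -729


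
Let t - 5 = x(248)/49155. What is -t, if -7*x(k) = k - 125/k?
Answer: -426604021/85333080 ≈ -4.9993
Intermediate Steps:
x(k) = -k/7 + 125/(7*k) (x(k) = -(k - 125/k)/7 = -k/7 + 125/(7*k))
t = 426604021/85333080 (t = 5 + ((⅐)*(125 - 1*248²)/248)/49155 = 5 + ((⅐)*(1/248)*(125 - 1*61504))*(1/49155) = 5 + ((⅐)*(1/248)*(125 - 61504))*(1/49155) = 5 + ((⅐)*(1/248)*(-61379))*(1/49155) = 5 - 61379/1736*1/49155 = 5 - 61379/85333080 = 426604021/85333080 ≈ 4.9993)
-t = -1*426604021/85333080 = -426604021/85333080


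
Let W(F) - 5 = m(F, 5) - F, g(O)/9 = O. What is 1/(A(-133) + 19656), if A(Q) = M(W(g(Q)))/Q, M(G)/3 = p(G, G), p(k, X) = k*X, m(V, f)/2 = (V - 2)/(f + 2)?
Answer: 6517/19521384 ≈ 0.00033384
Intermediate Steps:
g(O) = 9*O
m(V, f) = 2*(-2 + V)/(2 + f) (m(V, f) = 2*((V - 2)/(f + 2)) = 2*((-2 + V)/(2 + f)) = 2*(-2 + V)/(2 + f))
p(k, X) = X*k
W(F) = 31/7 - 5*F/7 (W(F) = 5 + (2*(-2 + F)/(2 + 5) - F) = 5 + (2*(-2 + F)/7 - F) = 5 + (2*(⅐)*(-2 + F) - F) = 5 + ((-4/7 + 2*F/7) - F) = 5 + (-4/7 - 5*F/7) = 31/7 - 5*F/7)
M(G) = 3*G² (M(G) = 3*(G*G) = 3*G²)
A(Q) = 3*(31/7 - 45*Q/7)²/Q (A(Q) = (3*(31/7 - 45*Q/7)²)/Q = 3*(31/7 - 45*Q/7)²/Q)
1/(A(-133) + 19656) = 1/((3/49)*(31 - 45*(-133))²/(-133) + 19656) = 1/((3/49)*(-1/133)*(31 + 5985)² + 19656) = 1/((3/49)*(-1/133)*6016² + 19656) = 1/((3/49)*(-1/133)*36192256 + 19656) = 1/(-108576768/6517 + 19656) = 1/(19521384/6517) = 6517/19521384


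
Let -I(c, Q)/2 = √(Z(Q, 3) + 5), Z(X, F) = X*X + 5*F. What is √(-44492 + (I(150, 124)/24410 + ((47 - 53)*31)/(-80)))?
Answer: √(-106036353273470 - 390560*√3849)/48820 ≈ 210.93*I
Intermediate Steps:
Z(X, F) = X² + 5*F
I(c, Q) = -2*√(20 + Q²) (I(c, Q) = -2*√((Q² + 5*3) + 5) = -2*√((Q² + 15) + 5) = -2*√((15 + Q²) + 5) = -2*√(20 + Q²))
√(-44492 + (I(150, 124)/24410 + ((47 - 53)*31)/(-80))) = √(-44492 + (-2*√(20 + 124²)/24410 + ((47 - 53)*31)/(-80))) = √(-44492 + (-2*√(20 + 15376)*(1/24410) - 6*31*(-1/80))) = √(-44492 + (-4*√3849*(1/24410) - 186*(-1/80))) = √(-44492 + (-4*√3849*(1/24410) + 93/40)) = √(-44492 + (-2*√3849/12205 + 93/40)) = √(-44492 + (93/40 - 2*√3849/12205)) = √(-1779587/40 - 2*√3849/12205)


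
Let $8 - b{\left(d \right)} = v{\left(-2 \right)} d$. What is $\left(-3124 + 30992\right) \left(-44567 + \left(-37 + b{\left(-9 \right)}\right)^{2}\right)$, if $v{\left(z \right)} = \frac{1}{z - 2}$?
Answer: $- \frac{4859113249}{4} \approx -1.2148 \cdot 10^{9}$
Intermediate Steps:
$v{\left(z \right)} = \frac{1}{-2 + z}$
$b{\left(d \right)} = 8 + \frac{d}{4}$ ($b{\left(d \right)} = 8 - \frac{d}{-2 - 2} = 8 - \frac{d}{-4} = 8 - - \frac{d}{4} = 8 + \frac{d}{4}$)
$\left(-3124 + 30992\right) \left(-44567 + \left(-37 + b{\left(-9 \right)}\right)^{2}\right) = \left(-3124 + 30992\right) \left(-44567 + \left(-37 + \left(8 + \frac{1}{4} \left(-9\right)\right)\right)^{2}\right) = 27868 \left(-44567 + \left(-37 + \left(8 - \frac{9}{4}\right)\right)^{2}\right) = 27868 \left(-44567 + \left(-37 + \frac{23}{4}\right)^{2}\right) = 27868 \left(-44567 + \left(- \frac{125}{4}\right)^{2}\right) = 27868 \left(-44567 + \frac{15625}{16}\right) = 27868 \left(- \frac{697447}{16}\right) = - \frac{4859113249}{4}$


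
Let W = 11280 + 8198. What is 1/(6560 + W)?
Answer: 1/26038 ≈ 3.8405e-5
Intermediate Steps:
W = 19478
1/(6560 + W) = 1/(6560 + 19478) = 1/26038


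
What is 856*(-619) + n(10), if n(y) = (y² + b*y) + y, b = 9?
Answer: -529664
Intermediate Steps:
n(y) = y² + 10*y (n(y) = (y² + 9*y) + y = y² + 10*y)
856*(-619) + n(10) = 856*(-619) + 10*(10 + 10) = -529864 + 10*20 = -529864 + 200 = -529664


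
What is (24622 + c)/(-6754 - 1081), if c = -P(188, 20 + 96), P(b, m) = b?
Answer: -24434/7835 ≈ -3.1186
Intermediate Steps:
c = -188 (c = -1*188 = -188)
(24622 + c)/(-6754 - 1081) = (24622 - 188)/(-6754 - 1081) = 24434/(-7835) = 24434*(-1/7835) = -24434/7835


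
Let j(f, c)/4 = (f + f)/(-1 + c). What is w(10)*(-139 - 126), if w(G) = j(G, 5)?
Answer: -5300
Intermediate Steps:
j(f, c) = 8*f/(-1 + c) (j(f, c) = 4*((f + f)/(-1 + c)) = 4*((2*f)/(-1 + c)) = 4*(2*f/(-1 + c)) = 8*f/(-1 + c))
w(G) = 2*G (w(G) = 8*G/(-1 + 5) = 8*G/4 = 8*G*(1/4) = 2*G)
w(10)*(-139 - 126) = (2*10)*(-139 - 126) = 20*(-265) = -5300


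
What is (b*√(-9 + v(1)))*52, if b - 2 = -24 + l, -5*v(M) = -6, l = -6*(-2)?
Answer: -104*I*√195 ≈ -1452.3*I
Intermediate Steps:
l = 12
v(M) = 6/5 (v(M) = -⅕*(-6) = 6/5)
b = -10 (b = 2 + (-24 + 12) = 2 - 12 = -10)
(b*√(-9 + v(1)))*52 = -10*√(-9 + 6/5)*52 = -2*I*√195*52 = -104*I*√195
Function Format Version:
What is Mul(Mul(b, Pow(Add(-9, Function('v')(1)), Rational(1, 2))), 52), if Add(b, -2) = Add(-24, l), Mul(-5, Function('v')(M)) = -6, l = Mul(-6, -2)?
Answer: Mul(-104, I, Pow(195, Rational(1, 2))) ≈ Mul(-1452.3, I)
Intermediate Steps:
l = 12
Function('v')(M) = Rational(6, 5) (Function('v')(M) = Mul(Rational(-1, 5), -6) = Rational(6, 5))
b = -10 (b = Add(2, Add(-24, 12)) = Add(2, -12) = -10)
Mul(Mul(b, Pow(Add(-9, Function('v')(1)), Rational(1, 2))), 52) = Mul(Mul(-10, Pow(Add(-9, Rational(6, 5)), Rational(1, 2))), 52) = Mul(Mul(-10, Pow(Rational(-39, 5), Rational(1, 2))), 52) = Mul(Mul(-10, Mul(Rational(1, 5), I, Pow(195, Rational(1, 2)))), 52) = Mul(Mul(-2, I, Pow(195, Rational(1, 2))), 52) = Mul(-104, I, Pow(195, Rational(1, 2)))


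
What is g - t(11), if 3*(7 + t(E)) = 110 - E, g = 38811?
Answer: 38785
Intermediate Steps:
t(E) = 89/3 - E/3 (t(E) = -7 + (110 - E)/3 = -7 + (110/3 - E/3) = 89/3 - E/3)
g - t(11) = 38811 - (89/3 - ⅓*11) = 38811 - (89/3 - 11/3) = 38811 - 1*26 = 38811 - 26 = 38785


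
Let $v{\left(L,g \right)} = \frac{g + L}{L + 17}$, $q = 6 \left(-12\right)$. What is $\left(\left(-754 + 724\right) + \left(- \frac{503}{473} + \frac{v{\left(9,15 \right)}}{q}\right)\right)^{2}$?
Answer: $\frac{1314524161729}{1361167236} \approx 965.73$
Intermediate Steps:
$q = -72$
$v{\left(L,g \right)} = \frac{L + g}{17 + L}$
$\left(\left(-754 + 724\right) + \left(- \frac{503}{473} + \frac{v{\left(9,15 \right)}}{q}\right)\right)^{2} = \left(\left(-754 + 724\right) - \left(\frac{503}{473} - \frac{\frac{1}{17 + 9} \left(9 + 15\right)}{-72}\right)\right)^{2} = \left(-30 - \left(\frac{503}{473} - \frac{1}{26} \cdot 24 \left(- \frac{1}{72}\right)\right)\right)^{2} = \left(-30 + \left(- \frac{503}{473} + \frac{12}{13} \left(- \frac{1}{72}\right)\right)\right)^{2} = \left(-30 - \frac{39707}{36894}\right)^{2} = \left(- \frac{1146527}{36894}\right)^{2} = \frac{1314524161729}{1361167236}$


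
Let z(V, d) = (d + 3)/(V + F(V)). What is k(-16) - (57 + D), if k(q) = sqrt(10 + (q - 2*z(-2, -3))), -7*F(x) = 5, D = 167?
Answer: -224 + I*sqrt(6) ≈ -224.0 + 2.4495*I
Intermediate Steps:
F(x) = -5/7 (F(x) = -1/7*5 = -5/7)
z(V, d) = (3 + d)/(-5/7 + V) (z(V, d) = (d + 3)/(V - 5/7) = (3 + d)/(-5/7 + V))
k(q) = sqrt(10 + q) (k(q) = sqrt(10 + (q - 14*(3 - 3)/(-5 + 7*(-2)))) = sqrt(10 + (q - 14*0/(-5 - 14))) = sqrt(10 + (q - 14*0/(-19))) = sqrt(10 + (q - 14*(-1)*0/19)) = sqrt(10 + (q - 2*0)) = sqrt(10 + (q + 0)) = sqrt(10 + q))
k(-16) - (57 + D) = sqrt(10 - 16) - (57 + 167) = sqrt(-6) - 1*224 = I*sqrt(6) - 224 = -224 + I*sqrt(6)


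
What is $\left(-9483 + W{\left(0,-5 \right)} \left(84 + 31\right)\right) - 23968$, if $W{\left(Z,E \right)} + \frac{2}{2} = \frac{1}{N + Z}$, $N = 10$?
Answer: $- \frac{67109}{2} \approx -33555.0$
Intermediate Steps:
$W{\left(Z,E \right)} = -1 + \frac{1}{10 + Z}$
$\left(-9483 + W{\left(0,-5 \right)} \left(84 + 31\right)\right) - 23968 = \left(-9483 + \frac{-9 - 0}{10 + 0} \left(84 + 31\right)\right) - 23968 = \left(-9483 + \frac{-9 + 0}{10} \cdot 115\right) - 23968 = \left(-9483 + \frac{1}{10} \left(-9\right) 115\right) - 23968 = \left(-9483 - \frac{207}{2}\right) - 23968 = - \frac{19173}{2} - 23968 = - \frac{67109}{2}$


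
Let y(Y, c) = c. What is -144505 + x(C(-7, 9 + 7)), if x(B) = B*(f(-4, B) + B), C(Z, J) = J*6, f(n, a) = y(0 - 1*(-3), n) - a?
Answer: -144889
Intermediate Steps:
f(n, a) = n - a
C(Z, J) = 6*J
x(B) = -4*B (x(B) = B*((-4 - B) + B) = B*(-4) = -4*B)
-144505 + x(C(-7, 9 + 7)) = -144505 - 24*(9 + 7) = -144505 - 24*16 = -144505 - 4*96 = -144505 - 384 = -144889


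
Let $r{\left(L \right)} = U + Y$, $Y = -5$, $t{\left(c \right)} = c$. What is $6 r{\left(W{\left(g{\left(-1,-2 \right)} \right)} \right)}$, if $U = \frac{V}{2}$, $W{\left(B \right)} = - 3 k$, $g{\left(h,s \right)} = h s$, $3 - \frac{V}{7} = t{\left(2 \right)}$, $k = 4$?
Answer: $-9$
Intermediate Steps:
$V = 7$ ($V = 21 - 14 = 7$)
$W{\left(B \right)} = -12$ ($W{\left(B \right)} = \left(-3\right) 4 = -12$)
$U = \frac{7}{2} \approx 3.5$
$r{\left(L \right)} = - \frac{3}{2}$ ($r{\left(L \right)} = \frac{7}{2} - 5 = - \frac{3}{2}$)
$6 r{\left(W{\left(g{\left(-1,-2 \right)} \right)} \right)} = 6 \left(- \frac{3}{2}\right) = -9$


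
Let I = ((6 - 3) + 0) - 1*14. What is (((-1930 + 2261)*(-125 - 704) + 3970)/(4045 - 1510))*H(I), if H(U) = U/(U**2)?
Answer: 90143/9295 ≈ 9.6980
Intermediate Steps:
I = -11 (I = (3 + 0) - 14 = 3 - 14 = -11)
H(U) = 1/U (H(U) = U/U**2 = 1/U)
(((-1930 + 2261)*(-125 - 704) + 3970)/(4045 - 1510))*H(I) = (((-1930 + 2261)*(-125 - 704) + 3970)/(4045 - 1510))/(-11) = ((331*(-829) + 3970)/2535)*(-1/11) = ((-274399 + 3970)*(1/2535))*(-1/11) = -270429*1/2535*(-1/11) = -90143/845*(-1/11) = 90143/9295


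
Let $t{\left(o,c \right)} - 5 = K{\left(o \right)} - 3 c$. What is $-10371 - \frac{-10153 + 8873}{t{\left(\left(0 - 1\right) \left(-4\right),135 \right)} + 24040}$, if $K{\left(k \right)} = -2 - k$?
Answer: $- \frac{122553467}{11817} \approx -10371.0$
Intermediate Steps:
$t{\left(o,c \right)} = 3 - o - 3 c$ ($t{\left(o,c \right)} = 5 - \left(2 + o + 3 c\right) = 3 - o - 3 c$)
$-10371 - \frac{-10153 + 8873}{t{\left(\left(0 - 1\right) \left(-4\right),135 \right)} + 24040} = -10371 - \frac{-10153 + 8873}{\left(3 - \left(0 - 1\right) \left(-4\right) - 405\right) + 24040} = -10371 - - \frac{1280}{\left(3 - \left(-1\right) \left(-4\right) - 405\right) + 24040} = -10371 - - \frac{1280}{\left(3 - 4 - 405\right) + 24040} = -10371 - - \frac{1280}{-406 + 24040} = -10371 - - \frac{1280}{23634} = -10371 - \left(-1280\right) \frac{1}{23634} = -10371 - - \frac{640}{11817} = -10371 + \frac{640}{11817} = - \frac{122553467}{11817}$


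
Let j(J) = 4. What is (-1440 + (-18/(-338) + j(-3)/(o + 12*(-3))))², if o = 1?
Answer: 72555659597521/34987225 ≈ 2.0738e+6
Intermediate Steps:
(-1440 + (-18/(-338) + j(-3)/(o + 12*(-3))))² = (-1440 + (-18/(-338) + 4/(1 + 12*(-3))))² = (-1440 + (-18*(-1/338) + 4/(1 - 36)))² = (-1440 + (9/169 + 4/(-35)))² = (-1440 + (9/169 + 4*(-1/35)))² = (-1440 + (9/169 - 4/35))² = (-1440 - 361/5915)² = (-8517961/5915)² = 72555659597521/34987225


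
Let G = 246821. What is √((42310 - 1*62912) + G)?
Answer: √226219 ≈ 475.63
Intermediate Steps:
√((42310 - 1*62912) + G) = √((42310 - 1*62912) + 246821) = √((42310 - 62912) + 246821) = √(-20602 + 246821) = √226219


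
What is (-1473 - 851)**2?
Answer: 5400976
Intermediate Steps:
(-1473 - 851)**2 = (-2324)**2 = 5400976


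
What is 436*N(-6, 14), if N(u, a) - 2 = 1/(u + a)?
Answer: 1853/2 ≈ 926.50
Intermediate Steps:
N(u, a) = 2 + 1/(a + u) (N(u, a) = 2 + 1/(u + a) = 2 + 1/(a + u))
436*N(-6, 14) = 436*((1 + 2*14 + 2*(-6))/(14 - 6)) = 436*((1 + 28 - 12)/8) = 436*((⅛)*17) = 436*(17/8) = 1853/2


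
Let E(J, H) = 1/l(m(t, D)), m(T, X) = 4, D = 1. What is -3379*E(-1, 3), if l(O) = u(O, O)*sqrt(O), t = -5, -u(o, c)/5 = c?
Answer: 3379/40 ≈ 84.475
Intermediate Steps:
u(o, c) = -5*c
l(O) = -5*O**(3/2) (l(O) = (-5*O)*sqrt(O) = -5*O**(3/2))
E(J, H) = -1/40 (E(J, H) = 1/(-5*4**(3/2)) = 1/(-5*8) = 1/(-40) = -1/40)
-3379*E(-1, 3) = -3379*(-1/40) = 3379/40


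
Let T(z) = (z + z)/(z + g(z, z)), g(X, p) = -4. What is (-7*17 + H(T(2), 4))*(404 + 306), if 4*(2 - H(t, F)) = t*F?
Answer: -81650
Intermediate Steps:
T(z) = 2*z/(-4 + z) (T(z) = (z + z)/(z - 4) = (2*z)/(-4 + z) = 2*z/(-4 + z))
H(t, F) = 2 - F*t/4 (H(t, F) = 2 - t*F/4 = 2 - F*t/4)
(-7*17 + H(T(2), 4))*(404 + 306) = (-7*17 + (2 - ¼*4*2*2/(-4 + 2)))*(404 + 306) = (-119 + (2 - ¼*4*2*2/(-2)))*710 = (-119 + (2 - ¼*4*2*2*(-½)))*710 = (-119 + (2 - ¼*4*(-2)))*710 = (-119 + (2 + 2))*710 = (-119 + 4)*710 = -115*710 = -81650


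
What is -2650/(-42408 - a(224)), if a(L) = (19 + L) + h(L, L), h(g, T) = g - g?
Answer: 2650/42651 ≈ 0.062132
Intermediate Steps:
h(g, T) = 0
a(L) = 19 + L (a(L) = (19 + L) + 0 = 19 + L)
-2650/(-42408 - a(224)) = -2650/(-42408 - (19 + 224)) = -2650/(-42408 - 1*243) = -2650/(-42408 - 243) = -2650/(-42651) = -2650*(-1/42651) = 2650/42651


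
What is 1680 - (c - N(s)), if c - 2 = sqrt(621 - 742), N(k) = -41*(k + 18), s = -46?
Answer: 2826 - 11*I ≈ 2826.0 - 11.0*I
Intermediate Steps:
N(k) = -738 - 41*k (N(k) = -41*(18 + k) = -738 - 41*k)
c = 2 + 11*I (c = 2 + sqrt(621 - 742) = 2 + sqrt(-121) = 2 + 11*I ≈ 2.0 + 11.0*I)
1680 - (c - N(s)) = 1680 - ((2 + 11*I) - (-738 - 41*(-46))) = 1680 - ((2 + 11*I) - (-738 + 1886)) = 1680 - ((2 + 11*I) - 1*1148) = 1680 - ((2 + 11*I) - 1148) = 1680 - (-1146 + 11*I) = 1680 + (1146 - 11*I) = 2826 - 11*I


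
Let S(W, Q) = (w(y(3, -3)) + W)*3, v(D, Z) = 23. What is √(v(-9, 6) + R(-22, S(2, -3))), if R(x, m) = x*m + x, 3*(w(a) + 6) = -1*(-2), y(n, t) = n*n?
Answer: √221 ≈ 14.866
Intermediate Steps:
y(n, t) = n²
w(a) = -16/3 (w(a) = -6 + (-1*(-2))/3 = -6 + (⅓)*2 = -6 + ⅔ = -16/3)
S(W, Q) = -16 + 3*W (S(W, Q) = (-16/3 + W)*3 = -16 + 3*W)
R(x, m) = x + m*x (R(x, m) = m*x + x = x + m*x)
√(v(-9, 6) + R(-22, S(2, -3))) = √(23 - 22*(1 + (-16 + 3*2))) = √(23 - 22*(1 + (-16 + 6))) = √(23 - 22*(1 - 10)) = √(23 - 22*(-9)) = √(23 + 198) = √221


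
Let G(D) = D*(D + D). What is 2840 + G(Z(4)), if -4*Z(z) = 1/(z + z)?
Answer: 1454081/512 ≈ 2840.0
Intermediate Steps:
Z(z) = -1/(8*z) (Z(z) = -1/(4*(z + z)) = -1/(2*z)/4 = -1/(8*z))
G(D) = 2*D² (G(D) = D*(2*D) = 2*D²)
2840 + G(Z(4)) = 2840 + 2*(-⅛/4)² = 2840 + 2*(-⅛*¼)² = 2840 + 2*(-1/32)² = 2840 + 2*(1/1024) = 2840 + 1/512 = 1454081/512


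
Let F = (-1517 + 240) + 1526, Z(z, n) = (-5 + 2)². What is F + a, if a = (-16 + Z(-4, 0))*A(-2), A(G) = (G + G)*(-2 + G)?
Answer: 137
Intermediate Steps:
Z(z, n) = 9 (Z(z, n) = (-3)² = 9)
A(G) = 2*G*(-2 + G) (A(G) = (2*G)*(-2 + G) = 2*G*(-2 + G))
a = -112 (a = (-16 + 9)*(2*(-2)*(-2 - 2)) = -14*(-2)*(-4) = -7*16 = -112)
F = 249 (F = -1277 + 1526 = 249)
F + a = 249 - 112 = 137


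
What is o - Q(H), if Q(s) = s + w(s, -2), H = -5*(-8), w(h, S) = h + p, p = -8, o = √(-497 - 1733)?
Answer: -72 + I*√2230 ≈ -72.0 + 47.223*I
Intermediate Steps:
o = I*√2230 (o = √(-2230) = I*√2230 ≈ 47.223*I)
w(h, S) = -8 + h (w(h, S) = h - 8 = -8 + h)
H = 40
Q(s) = -8 + 2*s (Q(s) = s + (-8 + s) = -8 + 2*s)
o - Q(H) = I*√2230 - (-8 + 2*40) = I*√2230 - (-8 + 80) = I*√2230 - 1*72 = I*√2230 - 72 = -72 + I*√2230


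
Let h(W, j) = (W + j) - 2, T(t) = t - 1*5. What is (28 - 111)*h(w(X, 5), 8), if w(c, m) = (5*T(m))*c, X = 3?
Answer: -498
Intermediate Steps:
T(t) = -5 + t (T(t) = t - 5 = -5 + t)
w(c, m) = c*(-25 + 5*m) (w(c, m) = (5*(-5 + m))*c = (-25 + 5*m)*c = c*(-25 + 5*m))
h(W, j) = -2 + W + j
(28 - 111)*h(w(X, 5), 8) = (28 - 111)*(-2 + 5*3*(-5 + 5) + 8) = -83*(-2 + 5*3*0 + 8) = -83*(-2 + 0 + 8) = -83*6 = -498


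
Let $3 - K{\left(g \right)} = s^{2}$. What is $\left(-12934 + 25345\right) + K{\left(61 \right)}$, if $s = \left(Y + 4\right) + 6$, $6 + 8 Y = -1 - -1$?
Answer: $\frac{197255}{16} \approx 12328.0$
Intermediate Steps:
$Y = - \frac{3}{4}$ ($Y = - \frac{3}{4} + \frac{-1 - -1}{8} = - \frac{3}{4} + \frac{-1 + 1}{8} = - \frac{3}{4} + \frac{1}{8} \cdot 0 = - \frac{3}{4} + 0 = - \frac{3}{4} \approx -0.75$)
$s = \frac{37}{4}$ ($s = \left(- \frac{3}{4} + 4\right) + 6 = \frac{13}{4} + 6 = \frac{37}{4} \approx 9.25$)
$K{\left(g \right)} = - \frac{1321}{16}$ ($K{\left(g \right)} = 3 - \left(\frac{37}{4}\right)^{2} = 3 - \frac{1369}{16} = - \frac{1321}{16}$)
$\left(-12934 + 25345\right) + K{\left(61 \right)} = \left(-12934 + 25345\right) - \frac{1321}{16} = 12411 - \frac{1321}{16} = \frac{197255}{16}$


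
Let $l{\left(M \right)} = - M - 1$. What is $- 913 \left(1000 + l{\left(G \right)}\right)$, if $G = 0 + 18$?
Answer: $-895653$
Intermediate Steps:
$G = 18$
$l{\left(M \right)} = -1 - M$
$- 913 \left(1000 + l{\left(G \right)}\right) = - 913 \left(1000 - 19\right) = \left(-913\right) 981 = -895653$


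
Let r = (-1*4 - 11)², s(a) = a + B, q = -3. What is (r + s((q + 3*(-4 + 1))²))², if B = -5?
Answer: 132496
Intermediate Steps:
s(a) = -5 + a (s(a) = a - 5 = -5 + a)
r = 225 (r = (-4 - 11)² = (-15)² = 225)
(r + s((q + 3*(-4 + 1))²))² = (225 + (-5 + (-3 + 3*(-4 + 1))²))² = (225 + (-5 + (-3 + 3*(-3))²))² = (225 + (-5 + (-3 - 9)²))² = (225 + (-5 + (-12)²))² = (225 + (-5 + 144))² = (225 + 139)² = 364² = 132496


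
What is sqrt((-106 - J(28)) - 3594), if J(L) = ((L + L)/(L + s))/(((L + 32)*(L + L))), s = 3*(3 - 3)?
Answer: I*sqrt(652680105)/420 ≈ 60.828*I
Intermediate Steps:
s = 0 (s = 3*0 = 0)
J(L) = 1/(L*(32 + L)) (J(L) = ((L + L)/(L + 0))/(((L + 32)*(L + L))) = ((2*L)/L)/(((32 + L)*(2*L))) = 2/((2*L*(32 + L))) = 2*(1/(2*L*(32 + L))) = 1/(L*(32 + L)))
sqrt((-106 - J(28)) - 3594) = sqrt((-106 - 1/(28*(32 + 28))) - 3594) = sqrt((-106 - 1/(28*60)) - 3594) = sqrt((-106 - 1*1/1680) - 3594) = sqrt((-106 - 1/1680) - 3594) = sqrt(-178081/1680 - 3594) = sqrt(-6216001/1680) = I*sqrt(652680105)/420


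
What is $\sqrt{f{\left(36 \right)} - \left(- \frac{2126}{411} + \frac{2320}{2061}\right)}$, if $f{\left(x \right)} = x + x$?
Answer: $\frac{\sqrt{673654420898}}{94119} \approx 8.7205$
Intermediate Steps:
$f{\left(x \right)} = 2 x$
$\sqrt{f{\left(36 \right)} - \left(- \frac{2126}{411} + \frac{2320}{2061}\right)} = \sqrt{2 \cdot 36 - \left(- \frac{2126}{411} + \frac{2320}{2061}\right)} = \sqrt{72 - - \frac{1142722}{282357}} = \sqrt{72 + \left(\frac{2126}{411} - \frac{2320}{2061}\right)} = \sqrt{72 + \frac{1142722}{282357}} = \sqrt{\frac{21472426}{282357}} = \frac{\sqrt{673654420898}}{94119}$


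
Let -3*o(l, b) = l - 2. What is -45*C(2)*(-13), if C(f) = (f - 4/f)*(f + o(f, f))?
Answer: 0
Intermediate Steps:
o(l, b) = ⅔ - l/3 (o(l, b) = -(l - 2)/3 = -(-2 + l)/3 = ⅔ - l/3)
C(f) = (⅔ + 2*f/3)*(f - 4/f) (C(f) = (f - 4/f)*(f + (⅔ - f/3)) = (f - 4/f)*(⅔ + 2*f/3) = (⅔ + 2*f/3)*(f - 4/f))
-45*C(2)*(-13) = -30*(-4 + 2² + 2³ - 4*2)/2*(-13) = -30*(-4 + 4 + 8 - 8)/2*(-13) = -30*0/2*(-13) = -45*0*(-13) = 0*(-13) = 0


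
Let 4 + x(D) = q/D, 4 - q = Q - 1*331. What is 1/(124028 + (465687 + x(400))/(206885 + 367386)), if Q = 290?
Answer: 45941680/5698091941689 ≈ 8.0626e-6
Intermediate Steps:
q = 45 (q = 4 - (290 - 1*331) = 4 - (290 - 331) = 4 - 1*(-41) = 4 + 41 = 45)
x(D) = -4 + 45/D
1/(124028 + (465687 + x(400))/(206885 + 367386)) = 1/(124028 + (465687 + (-4 + 45/400))/(206885 + 367386)) = 1/(124028 + (465687 + (-4 + 45*(1/400)))/574271) = 1/(124028 + (465687 + (-4 + 9/80))*(1/574271)) = 1/(124028 + (465687 - 311/80)*(1/574271)) = 1/(124028 + (37254649/80)*(1/574271)) = 1/(124028 + 37254649/45941680) = 1/(5698091941689/45941680) = 45941680/5698091941689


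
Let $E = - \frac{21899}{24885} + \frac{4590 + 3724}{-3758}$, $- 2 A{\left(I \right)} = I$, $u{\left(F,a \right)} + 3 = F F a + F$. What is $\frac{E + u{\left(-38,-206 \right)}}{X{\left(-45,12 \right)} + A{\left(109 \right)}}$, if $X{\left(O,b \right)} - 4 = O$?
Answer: $\frac{27822311204482}{8930952765} \approx 3115.3$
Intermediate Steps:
$u{\left(F,a \right)} = -3 + F + a F^{2}$ ($u{\left(F,a \right)} = -3 + \left(F F a + F\right) = -3 + \left(F^{2} a + F\right) = -3 + \left(a F^{2} + F\right) = -3 + \left(F + a F^{2}\right) = -3 + F + a F^{2}$)
$X{\left(O,b \right)} = 4 + O$
$A{\left(I \right)} = - \frac{I}{2}$
$E = - \frac{144595166}{46758915}$ ($E = \left(-21899\right) \frac{1}{24885} + 8314 \left(- \frac{1}{3758}\right) = - \frac{21899}{24885} - \frac{4157}{1879} = - \frac{144595166}{46758915} \approx -3.0924$)
$\frac{E + u{\left(-38,-206 \right)}}{X{\left(-45,12 \right)} + A{\left(109 \right)}} = \frac{- \frac{144595166}{46758915} - \left(41 + 297464\right)}{\left(4 - 45\right) - \frac{109}{2}} = \frac{- \frac{144595166}{46758915} - 297505}{-41 - \frac{109}{2}} = \frac{- \frac{144595166}{46758915} - 297505}{- \frac{191}{2}} = \left(- \frac{144595166}{46758915} - 297505\right) \left(- \frac{2}{191}\right) = \left(- \frac{13911155602241}{46758915}\right) \left(- \frac{2}{191}\right) = \frac{27822311204482}{8930952765}$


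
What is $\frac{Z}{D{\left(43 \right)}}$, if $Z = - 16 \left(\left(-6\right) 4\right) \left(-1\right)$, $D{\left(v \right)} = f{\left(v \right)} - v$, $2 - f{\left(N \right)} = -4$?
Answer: $\frac{384}{37} \approx 10.378$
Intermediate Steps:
$f{\left(N \right)} = 6$ ($f{\left(N \right)} = 2 - -4 = 2 + 4 = 6$)
$D{\left(v \right)} = 6 - v$
$Z = -384$ ($Z = \left(-16\right) \left(-24\right) \left(-1\right) = 384 \left(-1\right) = -384$)
$\frac{Z}{D{\left(43 \right)}} = - \frac{384}{6 - 43} = - \frac{384}{-37} = \left(-384\right) \left(- \frac{1}{37}\right) = \frac{384}{37}$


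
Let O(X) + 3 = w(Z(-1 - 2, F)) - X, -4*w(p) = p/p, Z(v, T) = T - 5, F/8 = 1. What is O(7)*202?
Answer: -4141/2 ≈ -2070.5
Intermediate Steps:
F = 8 (F = 8*1 = 8)
Z(v, T) = -5 + T
w(p) = -¼ (w(p) = -p/(4*p) = -¼*1 = -¼)
O(X) = -13/4 - X (O(X) = -3 + (-¼ - X) = -13/4 - X)
O(7)*202 = (-13/4 - 1*7)*202 = (-13/4 - 7)*202 = -41/4*202 = -4141/2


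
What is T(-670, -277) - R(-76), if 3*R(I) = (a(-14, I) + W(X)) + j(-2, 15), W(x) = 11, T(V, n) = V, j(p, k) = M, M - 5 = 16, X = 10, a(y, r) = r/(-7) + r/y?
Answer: -14408/21 ≈ -686.10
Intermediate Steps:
a(y, r) = -r/7 + r/y (a(y, r) = r*(-⅐) + r/y = -r/7 + r/y)
M = 21 (M = 5 + 16 = 21)
j(p, k) = 21
R(I) = 32/3 - I/14 (R(I) = (((-I/7 + I/(-14)) + 11) + 21)/3 = (((-I/7 + I*(-1/14)) + 11) + 21)/3 = (((-I/7 - I/14) + 11) + 21)/3 = ((-3*I/14 + 11) + 21)/3 = ((11 - 3*I/14) + 21)/3 = (32 - 3*I/14)/3 = 32/3 - I/14)
T(-670, -277) - R(-76) = -670 - (32/3 - 1/14*(-76)) = -670 - (32/3 + 38/7) = -670 - 1*338/21 = -670 - 338/21 = -14408/21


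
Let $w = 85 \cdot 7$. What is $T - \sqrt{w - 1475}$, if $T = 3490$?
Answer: $3490 - 4 i \sqrt{55} \approx 3490.0 - 29.665 i$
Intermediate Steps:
$w = 595$
$T - \sqrt{w - 1475} = 3490 - \sqrt{595 - 1475} = 3490 - \sqrt{-880} = 3490 - 4 i \sqrt{55}$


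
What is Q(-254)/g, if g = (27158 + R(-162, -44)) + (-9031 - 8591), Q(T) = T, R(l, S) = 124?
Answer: -127/4830 ≈ -0.026294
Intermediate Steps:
g = 9660 (g = (27158 + 124) + (-9031 - 8591) = 27282 - 17622 = 9660)
Q(-254)/g = -254/9660 = -254*1/9660 = -127/4830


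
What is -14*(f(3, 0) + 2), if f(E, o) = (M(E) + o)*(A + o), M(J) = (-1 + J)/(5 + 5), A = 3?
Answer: -182/5 ≈ -36.400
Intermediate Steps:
M(J) = -1/10 + J/10 (M(J) = (-1 + J)/10 = (-1 + J)*(1/10) = -1/10 + J/10)
f(E, o) = (3 + o)*(-1/10 + o + E/10) (f(E, o) = ((-1/10 + E/10) + o)*(3 + o) = (-1/10 + o + E/10)*(3 + o) = (3 + o)*(-1/10 + o + E/10))
-14*(f(3, 0) + 2) = -14*((-3/10 + 0**2 + (3/10)*3 + (29/10)*0 + (1/10)*3*0) + 2) = -14*((-3/10 + 0 + 9/10 + 0 + 0) + 2) = -14*(3/5 + 2) = -14*13/5 = -182/5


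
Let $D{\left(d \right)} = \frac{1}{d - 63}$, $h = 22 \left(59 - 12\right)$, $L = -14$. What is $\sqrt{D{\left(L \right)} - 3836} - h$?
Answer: $-1034 + \frac{i \sqrt{22743721}}{77} \approx -1034.0 + 61.936 i$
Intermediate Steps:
$h = 1034$ ($h = 22 \cdot 47 = 1034$)
$D{\left(d \right)} = \frac{1}{-63 + d}$
$\sqrt{D{\left(L \right)} - 3836} - h = \sqrt{\frac{1}{-63 - 14} - 3836} - 1034 = \sqrt{\frac{1}{-77} - 3836} - 1034 = \sqrt{- \frac{1}{77} - 3836} - 1034 = \sqrt{- \frac{295373}{77}} - 1034 = \frac{i \sqrt{22743721}}{77} - 1034 = -1034 + \frac{i \sqrt{22743721}}{77}$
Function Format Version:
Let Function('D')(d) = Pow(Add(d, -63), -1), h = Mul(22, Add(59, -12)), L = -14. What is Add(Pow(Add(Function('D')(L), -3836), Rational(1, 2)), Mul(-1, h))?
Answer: Add(-1034, Mul(Rational(1, 77), I, Pow(22743721, Rational(1, 2)))) ≈ Add(-1034.0, Mul(61.936, I))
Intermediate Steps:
h = 1034 (h = Mul(22, 47) = 1034)
Function('D')(d) = Pow(Add(-63, d), -1)
Add(Pow(Add(Function('D')(L), -3836), Rational(1, 2)), Mul(-1, h)) = Add(Pow(Add(Pow(Add(-63, -14), -1), -3836), Rational(1, 2)), Mul(-1, 1034)) = Add(Pow(Add(Pow(-77, -1), -3836), Rational(1, 2)), -1034) = Add(Pow(Add(Rational(-1, 77), -3836), Rational(1, 2)), -1034) = Add(Pow(Rational(-295373, 77), Rational(1, 2)), -1034) = Add(Mul(Rational(1, 77), I, Pow(22743721, Rational(1, 2))), -1034) = Add(-1034, Mul(Rational(1, 77), I, Pow(22743721, Rational(1, 2))))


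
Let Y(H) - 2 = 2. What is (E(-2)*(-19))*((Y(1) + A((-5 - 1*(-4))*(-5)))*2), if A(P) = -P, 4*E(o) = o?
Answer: -19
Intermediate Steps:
Y(H) = 4 (Y(H) = 2 + 2 = 4)
E(o) = o/4
(E(-2)*(-19))*((Y(1) + A((-5 - 1*(-4))*(-5)))*2) = (((¼)*(-2))*(-19))*((4 - (-5 - 1*(-4))*(-5))*2) = (-½*(-19))*((4 - (-5 + 4)*(-5))*2) = 19*((4 - (-1)*(-5))*2)/2 = 19*((4 - 1*5)*2)/2 = 19*((4 - 5)*2)/2 = 19*(-1*2)/2 = (19/2)*(-2) = -19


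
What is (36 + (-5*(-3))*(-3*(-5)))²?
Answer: 68121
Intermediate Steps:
(36 + (-5*(-3))*(-3*(-5)))² = (36 + 15*15)² = (36 + 225)² = 261² = 68121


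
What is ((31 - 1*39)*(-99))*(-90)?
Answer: -71280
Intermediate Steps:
((31 - 1*39)*(-99))*(-90) = ((31 - 39)*(-99))*(-90) = -8*(-99)*(-90) = 792*(-90) = -71280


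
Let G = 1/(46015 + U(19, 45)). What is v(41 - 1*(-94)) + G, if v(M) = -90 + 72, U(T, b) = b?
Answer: -829079/46060 ≈ -18.000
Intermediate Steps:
v(M) = -18
G = 1/46060 (G = 1/(46015 + 45) = 1/46060 ≈ 2.1711e-5)
v(41 - 1*(-94)) + G = -18 + 1/46060 = -829079/46060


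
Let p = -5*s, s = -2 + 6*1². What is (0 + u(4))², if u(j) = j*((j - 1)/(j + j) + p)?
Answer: 24649/4 ≈ 6162.3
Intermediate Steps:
s = 4 (s = -2 + 6*1 = -2 + 6 = 4)
p = -20 (p = -5*4 = -20)
u(j) = j*(-20 + (-1 + j)/(2*j)) (u(j) = j*((j - 1)/(j + j) - 20) = j*((-1 + j)/((2*j)) - 20) = j*((-1 + j)*(1/(2*j)) - 20) = j*((-1 + j)/(2*j) - 20) = j*(-20 + (-1 + j)/(2*j)))
(0 + u(4))² = (0 + (-½ - 39/2*4))² = (0 + (-½ - 78))² = (0 - 157/2)² = (-157/2)² = 24649/4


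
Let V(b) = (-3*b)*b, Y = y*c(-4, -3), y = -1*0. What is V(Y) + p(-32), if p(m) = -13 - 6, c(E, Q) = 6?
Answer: -19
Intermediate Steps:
y = 0
Y = 0 (Y = 0*6 = 0)
p(m) = -19
V(b) = -3*b²
V(Y) + p(-32) = -3*0² - 19 = -3*0 - 19 = 0 - 19 = -19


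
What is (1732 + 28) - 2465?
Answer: -705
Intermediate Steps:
(1732 + 28) - 2465 = 1760 - 2465 = -705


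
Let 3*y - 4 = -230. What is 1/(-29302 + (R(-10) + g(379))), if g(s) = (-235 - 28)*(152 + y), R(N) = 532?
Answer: -3/146800 ≈ -2.0436e-5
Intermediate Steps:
y = -226/3 (y = 4/3 + (⅓)*(-230) = 4/3 - 230/3 = -226/3 ≈ -75.333)
g(s) = -60490/3 (g(s) = (-235 - 28)*(152 - 226/3) = -263*230/3 = -60490/3)
1/(-29302 + (R(-10) + g(379))) = 1/(-29302 + (532 - 60490/3)) = 1/(-29302 - 58894/3) = 1/(-146800/3) = -3/146800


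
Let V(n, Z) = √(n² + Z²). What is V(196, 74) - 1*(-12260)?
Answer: 12260 + 2*√10973 ≈ 12470.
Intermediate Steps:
V(n, Z) = √(Z² + n²)
V(196, 74) - 1*(-12260) = √(74² + 196²) - 1*(-12260) = √(5476 + 38416) + 12260 = √43892 + 12260 = 2*√10973 + 12260 = 12260 + 2*√10973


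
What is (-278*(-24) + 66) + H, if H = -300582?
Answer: -293844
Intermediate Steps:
(-278*(-24) + 66) + H = (-278*(-24) + 66) - 300582 = (6672 + 66) - 300582 = 6738 - 300582 = -293844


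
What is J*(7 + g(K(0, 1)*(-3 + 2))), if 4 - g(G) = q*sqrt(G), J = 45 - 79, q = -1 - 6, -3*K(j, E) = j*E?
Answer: -374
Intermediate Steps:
K(j, E) = -E*j/3 (K(j, E) = -j*E/3 = -E*j/3)
q = -7
J = -34
g(G) = 4 + 7*sqrt(G) (g(G) = 4 - (-7)*sqrt(G) = 4 + 7*sqrt(G))
J*(7 + g(K(0, 1)*(-3 + 2))) = -34*(7 + (4 + 7*sqrt((-1/3*1*0)*(-3 + 2)))) = -34*(7 + (4 + 7*sqrt(0*(-1)))) = -34*(7 + (4 + 7*sqrt(0))) = -34*(7 + (4 + 7*0)) = -34*(7 + (4 + 0)) = -34*(7 + 4) = -34*11 = -374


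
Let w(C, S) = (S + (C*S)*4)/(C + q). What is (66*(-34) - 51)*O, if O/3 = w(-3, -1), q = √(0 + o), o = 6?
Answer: 75735 + 25245*√6 ≈ 1.3757e+5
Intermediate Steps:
q = √6 (q = √(0 + 6) = √6 ≈ 2.4495)
w(C, S) = (S + 4*C*S)/(C + √6) (w(C, S) = (S + (C*S)*4)/(C + √6) = (S + 4*C*S)/(C + √6))
O = 33/(-3 + √6) (O = 3*(-(1 + 4*(-3))/(-3 + √6)) = 3*(-(1 - 12)/(-3 + √6)) = 3*(-1*(-11)/(-3 + √6)) = 3*(11/(-3 + √6)) = 33/(-3 + √6) ≈ -59.944)
(66*(-34) - 51)*O = (66*(-34) - 51)*(-33 - 11*√6) = (-2244 - 51)*(-33 - 11*√6) = -2295*(-33 - 11*√6) = 75735 + 25245*√6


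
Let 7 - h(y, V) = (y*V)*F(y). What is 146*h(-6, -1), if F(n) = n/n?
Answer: 146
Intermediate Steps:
F(n) = 1
h(y, V) = 7 - V*y (h(y, V) = 7 - y*V = 7 - V*y)
146*h(-6, -1) = 146*(7 - 1*(-1)*(-6)) = 146*(7 - 6) = 146*1 = 146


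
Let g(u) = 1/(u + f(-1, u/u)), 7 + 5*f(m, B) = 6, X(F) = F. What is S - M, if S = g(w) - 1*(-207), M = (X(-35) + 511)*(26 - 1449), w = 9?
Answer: 29812425/44 ≈ 6.7756e+5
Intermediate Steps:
f(m, B) = -⅕ (f(m, B) = -7/5 + (⅕)*6 = -7/5 + 6/5 = -⅕)
M = -677348 (M = (-35 + 511)*(26 - 1449) = 476*(-1423) = -677348)
g(u) = 1/(-⅕ + u) (g(u) = 1/(u - ⅕) = 1/(-⅕ + u))
S = 9113/44 (S = 5/(-1 + 5*9) - 1*(-207) = 5/(-1 + 45) + 207 = 5/44 + 207 = 9113/44 ≈ 207.11)
S - M = 9113/44 - 1*(-677348) = 9113/44 + 677348 = 29812425/44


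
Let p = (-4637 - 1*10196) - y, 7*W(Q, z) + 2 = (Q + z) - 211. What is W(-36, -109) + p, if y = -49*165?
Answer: -47594/7 ≈ -6799.1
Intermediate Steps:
W(Q, z) = -213/7 + Q/7 + z/7 (W(Q, z) = -2/7 + ((Q + z) - 211)/7 = -2/7 + (-211 + Q + z)/7 = -2/7 + (-211/7 + Q/7 + z/7) = -213/7 + Q/7 + z/7)
y = -8085
p = -6748 (p = (-4637 - 1*10196) - 1*(-8085) = (-4637 - 10196) + 8085 = -14833 + 8085 = -6748)
W(-36, -109) + p = (-213/7 + (1/7)*(-36) + (1/7)*(-109)) - 6748 = (-213/7 - 36/7 - 109/7) - 6748 = -358/7 - 6748 = -47594/7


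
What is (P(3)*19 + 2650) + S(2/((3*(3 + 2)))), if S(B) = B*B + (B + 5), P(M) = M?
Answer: 610234/225 ≈ 2712.2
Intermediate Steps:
S(B) = 5 + B + B² (S(B) = B² + (5 + B) = 5 + B + B²)
(P(3)*19 + 2650) + S(2/((3*(3 + 2)))) = (3*19 + 2650) + (5 + 2/((3*(3 + 2))) + (2/((3*(3 + 2))))²) = (57 + 2650) + (5 + 2/((3*5)) + (2/((3*5)))²) = 2707 + (5 + 2/15 + (2/15)²) = 2707 + (5 + 2/15 + 4/225) = 2707 + 1159/225 = 610234/225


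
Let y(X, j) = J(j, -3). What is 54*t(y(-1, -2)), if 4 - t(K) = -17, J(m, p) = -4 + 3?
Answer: 1134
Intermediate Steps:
J(m, p) = -1
y(X, j) = -1
t(K) = 21 (t(K) = 4 - 1*(-17) = 4 + 17 = 21)
54*t(y(-1, -2)) = 54*21 = 1134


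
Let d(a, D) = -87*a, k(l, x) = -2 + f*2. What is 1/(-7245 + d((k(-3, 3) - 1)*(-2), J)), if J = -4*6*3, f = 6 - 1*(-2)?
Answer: -1/4983 ≈ -0.00020068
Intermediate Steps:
f = 8 (f = 6 + 2 = 8)
k(l, x) = 14 (k(l, x) = -2 + 8*2 = -2 + 16 = 14)
J = -72 (J = -24*3 = -72)
1/(-7245 + d((k(-3, 3) - 1)*(-2), J)) = 1/(-7245 - 87*(14 - 1)*(-2)) = 1/(-7245 - 1131*(-2)) = 1/(-7245 - 87*(-26)) = 1/(-7245 + 2262) = 1/(-4983) = -1/4983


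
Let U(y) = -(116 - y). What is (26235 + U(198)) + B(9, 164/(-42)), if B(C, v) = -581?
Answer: 25736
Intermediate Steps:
U(y) = -116 + y
(26235 + U(198)) + B(9, 164/(-42)) = (26235 + (-116 + 198)) - 581 = (26235 + 82) - 581 = 26317 - 581 = 25736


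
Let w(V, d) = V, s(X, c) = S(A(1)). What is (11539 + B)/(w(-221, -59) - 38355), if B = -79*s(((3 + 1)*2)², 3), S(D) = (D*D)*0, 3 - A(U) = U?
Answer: -11539/38576 ≈ -0.29912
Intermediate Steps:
A(U) = 3 - U
S(D) = 0 (S(D) = D²*0 = 0)
s(X, c) = 0
B = 0 (B = -79*0 = 0)
(11539 + B)/(w(-221, -59) - 38355) = (11539 + 0)/(-221 - 38355) = 11539/(-38576) = 11539*(-1/38576) = -11539/38576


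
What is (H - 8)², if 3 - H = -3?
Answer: 4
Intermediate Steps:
H = 6 (H = 3 - 1*(-3) = 3 + 3 = 6)
(H - 8)² = (6 - 8)² = (-2)² = 4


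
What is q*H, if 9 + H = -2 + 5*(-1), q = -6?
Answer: 96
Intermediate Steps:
H = -16 (H = -9 + (-2 + 5*(-1)) = -9 + (-2 - 5) = -9 - 7 = -16)
q*H = -6*(-16) = 96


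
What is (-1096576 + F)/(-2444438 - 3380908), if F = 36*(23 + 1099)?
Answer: 528092/2912673 ≈ 0.18131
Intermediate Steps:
F = 40392 (F = 36*1122 = 40392)
(-1096576 + F)/(-2444438 - 3380908) = (-1096576 + 40392)/(-2444438 - 3380908) = -1056184/(-5825346) = -1056184*(-1/5825346) = 528092/2912673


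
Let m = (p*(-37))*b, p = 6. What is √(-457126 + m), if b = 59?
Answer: 4*I*√29389 ≈ 685.73*I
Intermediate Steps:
m = -13098 (m = (6*(-37))*59 = -222*59 = -13098)
√(-457126 + m) = √(-457126 - 13098) = √(-470224) = 4*I*√29389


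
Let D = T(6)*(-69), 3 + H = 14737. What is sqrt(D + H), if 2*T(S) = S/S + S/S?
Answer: sqrt(14665) ≈ 121.10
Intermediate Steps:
H = 14734 (H = -3 + 14737 = 14734)
T(S) = 1 (T(S) = (S/S + S/S)/2 = (1 + 1)/2 = (1/2)*2 = 1)
D = -69 (D = 1*(-69) = -69)
sqrt(D + H) = sqrt(-69 + 14734) = sqrt(14665)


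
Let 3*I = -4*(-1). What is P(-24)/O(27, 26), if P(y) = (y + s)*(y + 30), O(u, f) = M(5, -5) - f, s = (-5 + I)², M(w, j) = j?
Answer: 190/93 ≈ 2.0430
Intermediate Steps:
I = 4/3 (I = (-4*(-1))/3 = (⅓)*4 = 4/3 ≈ 1.3333)
s = 121/9 (s = (-5 + 4/3)² = (-11/3)² = 121/9 ≈ 13.444)
O(u, f) = -5 - f
P(y) = (30 + y)*(121/9 + y) (P(y) = (y + 121/9)*(y + 30) = (121/9 + y)*(30 + y) = (30 + y)*(121/9 + y))
P(-24)/O(27, 26) = (1210/3 + (-24)² + (391/9)*(-24))/(-5 - 1*26) = (1210/3 + 576 - 3128/3)/(-5 - 26) = -190/3/(-31) = -190/3*(-1/31) = 190/93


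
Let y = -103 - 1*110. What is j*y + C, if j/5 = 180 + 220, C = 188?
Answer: -425812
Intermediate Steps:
j = 2000 (j = 5*(180 + 220) = 5*400 = 2000)
y = -213 (y = -103 - 110 = -213)
j*y + C = 2000*(-213) + 188 = -426000 + 188 = -425812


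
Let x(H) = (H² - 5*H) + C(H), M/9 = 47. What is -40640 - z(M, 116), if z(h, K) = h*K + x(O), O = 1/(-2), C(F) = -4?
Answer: -358827/4 ≈ -89707.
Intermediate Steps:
M = 423 (M = 9*47 = 423)
O = -½ ≈ -0.50000
x(H) = -4 + H² - 5*H (x(H) = (H² - 5*H) - 4 = -4 + H² - 5*H)
z(h, K) = -5/4 + K*h (z(h, K) = h*K + (-4 + (-½)² - 5*(-½)) = K*h + (-4 + ¼ + 5/2) = K*h - 5/4 = -5/4 + K*h)
-40640 - z(M, 116) = -40640 - (-5/4 + 116*423) = -40640 - (-5/4 + 49068) = -40640 - 1*196267/4 = -40640 - 196267/4 = -358827/4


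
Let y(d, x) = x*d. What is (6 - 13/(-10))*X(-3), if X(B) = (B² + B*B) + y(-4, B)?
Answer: 219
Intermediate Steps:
y(d, x) = d*x
X(B) = -4*B + 2*B² (X(B) = (B² + B*B) - 4*B = (B² + B²) - 4*B = 2*B² - 4*B = -4*B + 2*B²)
(6 - 13/(-10))*X(-3) = (6 - 13/(-10))*(2*(-3)*(-2 - 3)) = (6 - 13*(-⅒))*(2*(-3)*(-5)) = (6 + 13/10)*30 = (73/10)*30 = 219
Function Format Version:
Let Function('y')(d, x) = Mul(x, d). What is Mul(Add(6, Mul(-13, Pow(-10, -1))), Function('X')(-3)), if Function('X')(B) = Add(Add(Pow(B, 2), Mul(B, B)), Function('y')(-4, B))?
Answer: 219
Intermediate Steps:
Function('y')(d, x) = Mul(d, x)
Function('X')(B) = Add(Mul(-4, B), Mul(2, Pow(B, 2))) (Function('X')(B) = Add(Add(Pow(B, 2), Mul(B, B)), Mul(-4, B)) = Add(Add(Pow(B, 2), Pow(B, 2)), Mul(-4, B)) = Add(Mul(2, Pow(B, 2)), Mul(-4, B)) = Add(Mul(-4, B), Mul(2, Pow(B, 2))))
Mul(Add(6, Mul(-13, Pow(-10, -1))), Function('X')(-3)) = Mul(Add(6, Mul(-13, Pow(-10, -1))), Mul(2, -3, Add(-2, -3))) = Mul(Add(6, Mul(-13, Rational(-1, 10))), Mul(2, -3, -5)) = Mul(Add(6, Rational(13, 10)), 30) = Mul(Rational(73, 10), 30) = 219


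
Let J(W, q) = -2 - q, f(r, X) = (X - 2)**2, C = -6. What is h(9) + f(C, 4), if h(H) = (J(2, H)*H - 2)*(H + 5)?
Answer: -1410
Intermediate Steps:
f(r, X) = (-2 + X)**2
h(H) = (-2 + H*(-2 - H))*(5 + H) (h(H) = ((-2 - H)*H - 2)*(H + 5) = (H*(-2 - H) - 2)*(5 + H) = (-2 + H*(-2 - H))*(5 + H))
h(9) + f(C, 4) = (-10 - 1*9**3 - 12*9 - 7*9**2) + (-2 + 4)**2 = (-10 - 1*729 - 108 - 7*81) + 2**2 = (-10 - 729 - 108 - 567) + 4 = -1414 + 4 = -1410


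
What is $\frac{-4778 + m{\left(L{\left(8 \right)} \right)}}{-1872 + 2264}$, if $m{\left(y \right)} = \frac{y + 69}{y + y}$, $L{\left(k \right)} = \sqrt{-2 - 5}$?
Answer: $- \frac{195}{16} - \frac{69 i \sqrt{7}}{5488} \approx -12.188 - 0.033265 i$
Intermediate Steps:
$L{\left(k \right)} = i \sqrt{7}$ ($L{\left(k \right)} = \sqrt{-7} = i \sqrt{7}$)
$m{\left(y \right)} = \frac{69 + y}{2 y}$
$\frac{-4778 + m{\left(L{\left(8 \right)} \right)}}{-1872 + 2264} = \frac{-4778 + \frac{69 + i \sqrt{7}}{2 i \sqrt{7}}}{-1872 + 2264} = \frac{-4778 + \frac{- \frac{i \sqrt{7}}{7} \left(69 + i \sqrt{7}\right)}{2}}{392} = \left(-4778 - \frac{i \sqrt{7} \left(69 + i \sqrt{7}\right)}{14}\right) \frac{1}{392} = - \frac{2389}{196} - \frac{i \sqrt{7} \left(69 + i \sqrt{7}\right)}{5488}$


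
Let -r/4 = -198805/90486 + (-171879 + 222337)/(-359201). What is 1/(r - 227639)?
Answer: -16251330843/3699284748374891 ≈ -4.3931e-6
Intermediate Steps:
r = 151953394786/16251330843 (r = -4*(-198805/90486 + (-171879 + 222337)/(-359201)) = -4*(-198805*1/90486 + 50458*(-1/359201)) = -4*(-198805/90486 - 50458/359201) = -4*(-75976697393/32502661686) = 151953394786/16251330843 ≈ 9.3502)
1/(r - 227639) = 1/(151953394786/16251330843 - 227639) = 1/(-3699284748374891/16251330843) = -16251330843/3699284748374891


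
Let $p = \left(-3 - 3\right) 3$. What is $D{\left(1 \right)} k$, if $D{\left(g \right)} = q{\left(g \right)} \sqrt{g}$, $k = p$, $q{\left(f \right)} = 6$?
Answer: $-108$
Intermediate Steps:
$p = -18$ ($p = \left(-6\right) 3 = -18$)
$k = -18$
$D{\left(g \right)} = 6 \sqrt{g}$
$D{\left(1 \right)} k = 6 \sqrt{1} \left(-18\right) = 6 \cdot 1 \left(-18\right) = 6 \left(-18\right) = -108$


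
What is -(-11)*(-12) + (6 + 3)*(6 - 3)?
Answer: -105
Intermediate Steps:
-(-11)*(-12) + (6 + 3)*(6 - 3) = -11*12 + 9*3 = -132 + 27 = -105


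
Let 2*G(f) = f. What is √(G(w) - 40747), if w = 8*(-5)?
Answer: I*√40767 ≈ 201.91*I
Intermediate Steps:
w = -40
G(f) = f/2
√(G(w) - 40747) = √((½)*(-40) - 40747) = √(-20 - 40747) = √(-40767) = I*√40767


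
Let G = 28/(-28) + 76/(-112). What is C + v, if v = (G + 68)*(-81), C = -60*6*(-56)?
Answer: 414063/28 ≈ 14788.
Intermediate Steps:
G = -47/28 (G = 28*(-1/28) + 76*(-1/112) = -1 - 19/28 = -47/28 ≈ -1.6786)
C = 20160 (C = -360*(-56) = 20160)
v = -150417/28 (v = (-47/28 + 68)*(-81) = (1857/28)*(-81) = -150417/28 ≈ -5372.0)
C + v = 20160 - 150417/28 = 414063/28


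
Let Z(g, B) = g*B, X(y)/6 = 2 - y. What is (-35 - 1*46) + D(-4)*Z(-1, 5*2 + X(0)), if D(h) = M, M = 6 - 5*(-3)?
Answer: -543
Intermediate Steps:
X(y) = 12 - 6*y (X(y) = 6*(2 - y) = 12 - 6*y)
M = 21 (M = 6 + 15 = 21)
D(h) = 21
Z(g, B) = B*g
(-35 - 1*46) + D(-4)*Z(-1, 5*2 + X(0)) = (-35 - 1*46) + 21*((5*2 + (12 - 6*0))*(-1)) = (-35 - 46) + 21*((10 + (12 + 0))*(-1)) = -81 + 21*((10 + 12)*(-1)) = -81 + 21*(22*(-1)) = -81 + 21*(-22) = -81 - 462 = -543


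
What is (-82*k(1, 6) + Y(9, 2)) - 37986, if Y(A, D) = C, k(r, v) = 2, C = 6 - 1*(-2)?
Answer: -38142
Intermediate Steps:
C = 8 (C = 6 + 2 = 8)
Y(A, D) = 8
(-82*k(1, 6) + Y(9, 2)) - 37986 = (-82*2 + 8) - 37986 = (-164 + 8) - 37986 = -156 - 37986 = -38142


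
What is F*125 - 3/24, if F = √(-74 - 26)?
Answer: -⅛ + 1250*I ≈ -0.125 + 1250.0*I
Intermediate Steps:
F = 10*I (F = √(-100) = 10*I ≈ 10.0*I)
F*125 - 3/24 = (10*I)*125 - 3/24 = 1250*I - 3*1/24 = 1250*I - ⅛ = -⅛ + 1250*I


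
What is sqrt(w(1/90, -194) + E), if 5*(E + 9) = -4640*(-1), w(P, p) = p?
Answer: 5*sqrt(29) ≈ 26.926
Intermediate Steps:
E = 919 (E = -9 + (-4640*(-1))/5 = -9 + (1/5)*4640 = -9 + 928 = 919)
sqrt(w(1/90, -194) + E) = sqrt(-194 + 919) = sqrt(725) = 5*sqrt(29)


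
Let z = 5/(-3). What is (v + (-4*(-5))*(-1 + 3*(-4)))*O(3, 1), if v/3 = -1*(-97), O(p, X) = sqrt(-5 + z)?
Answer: 62*I*sqrt(15)/3 ≈ 80.042*I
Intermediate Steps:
z = -5/3 (z = 5*(-1/3) = -5/3 ≈ -1.6667)
O(p, X) = 2*I*sqrt(15)/3 (O(p, X) = sqrt(-5 - 5/3) = sqrt(-20/3) = 2*I*sqrt(15)/3)
v = 291 (v = 3*(-1*(-97)) = 3*97 = 291)
(v + (-4*(-5))*(-1 + 3*(-4)))*O(3, 1) = (291 + (-4*(-5))*(-1 + 3*(-4)))*(2*I*sqrt(15)/3) = (291 + 20*(-1 - 12))*(2*I*sqrt(15)/3) = (291 + 20*(-13))*(2*I*sqrt(15)/3) = (291 - 260)*(2*I*sqrt(15)/3) = 31*(2*I*sqrt(15)/3) = 62*I*sqrt(15)/3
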